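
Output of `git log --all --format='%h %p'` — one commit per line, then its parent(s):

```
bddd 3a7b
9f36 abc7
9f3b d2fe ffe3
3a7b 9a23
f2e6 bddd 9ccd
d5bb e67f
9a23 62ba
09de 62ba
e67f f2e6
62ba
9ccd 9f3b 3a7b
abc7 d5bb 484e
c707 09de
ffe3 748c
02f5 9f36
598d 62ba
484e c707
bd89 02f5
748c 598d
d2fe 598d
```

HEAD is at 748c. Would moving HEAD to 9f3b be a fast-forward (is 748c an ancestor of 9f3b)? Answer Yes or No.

A fast-forward from 748c to 9f3b is possible iff 748c is an ancestor of 9f3b.
Ancestors of 9f3b: {598d, 62ba, 748c, 9f3b, d2fe, ffe3}.
748c is among them, so fast-forward is possible.

Yes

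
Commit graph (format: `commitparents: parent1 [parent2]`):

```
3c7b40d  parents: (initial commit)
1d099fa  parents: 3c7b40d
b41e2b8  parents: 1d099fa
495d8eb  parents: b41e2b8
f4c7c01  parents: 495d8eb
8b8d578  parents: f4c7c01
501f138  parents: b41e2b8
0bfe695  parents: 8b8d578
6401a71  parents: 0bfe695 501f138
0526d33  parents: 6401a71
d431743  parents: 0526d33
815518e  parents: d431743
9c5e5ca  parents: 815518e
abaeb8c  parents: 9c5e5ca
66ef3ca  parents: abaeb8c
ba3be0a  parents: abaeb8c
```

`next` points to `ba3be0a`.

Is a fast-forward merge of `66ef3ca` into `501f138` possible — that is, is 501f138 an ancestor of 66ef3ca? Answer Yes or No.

A fast-forward from 501f138 to 66ef3ca is possible iff 501f138 is an ancestor of 66ef3ca.
Ancestors of 66ef3ca: {0526d33, 0bfe695, 1d099fa, 3c7b40d, 495d8eb, 501f138, 6401a71, 66ef3ca, 815518e, 8b8d578, 9c5e5ca, abaeb8c, b41e2b8, d431743, f4c7c01}.
501f138 is among them, so fast-forward is possible.

Yes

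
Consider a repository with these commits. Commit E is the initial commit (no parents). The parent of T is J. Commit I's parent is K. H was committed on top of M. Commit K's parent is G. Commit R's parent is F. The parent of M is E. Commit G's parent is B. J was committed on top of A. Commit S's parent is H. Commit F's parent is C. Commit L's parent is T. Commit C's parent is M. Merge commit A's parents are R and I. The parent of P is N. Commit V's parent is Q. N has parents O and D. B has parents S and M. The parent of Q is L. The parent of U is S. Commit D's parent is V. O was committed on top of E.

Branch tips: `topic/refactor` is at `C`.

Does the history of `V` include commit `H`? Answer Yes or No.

Ancestors of V (commits reachable by following parents): {A, B, C, E, F, G, H, I, J, K, L, M, Q, R, S, T, V}.
H is in that set, so it is an ancestor of V.

Yes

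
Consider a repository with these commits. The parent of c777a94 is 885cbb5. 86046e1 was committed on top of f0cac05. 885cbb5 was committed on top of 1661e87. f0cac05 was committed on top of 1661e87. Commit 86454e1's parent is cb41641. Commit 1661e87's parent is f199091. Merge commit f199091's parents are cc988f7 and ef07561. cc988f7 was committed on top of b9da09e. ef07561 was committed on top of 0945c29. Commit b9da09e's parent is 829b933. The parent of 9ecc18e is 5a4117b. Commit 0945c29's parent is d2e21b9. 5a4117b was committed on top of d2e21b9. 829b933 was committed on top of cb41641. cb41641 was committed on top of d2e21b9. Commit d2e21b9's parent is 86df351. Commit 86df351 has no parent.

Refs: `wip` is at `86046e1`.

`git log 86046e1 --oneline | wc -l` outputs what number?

12

Walking parent pointers from 86046e1: reachable set = {0945c29, 1661e87, 829b933, 86046e1, 86df351, b9da09e, cb41641, cc988f7, d2e21b9, ef07561, f0cac05, f199091}.
That is 12 commits.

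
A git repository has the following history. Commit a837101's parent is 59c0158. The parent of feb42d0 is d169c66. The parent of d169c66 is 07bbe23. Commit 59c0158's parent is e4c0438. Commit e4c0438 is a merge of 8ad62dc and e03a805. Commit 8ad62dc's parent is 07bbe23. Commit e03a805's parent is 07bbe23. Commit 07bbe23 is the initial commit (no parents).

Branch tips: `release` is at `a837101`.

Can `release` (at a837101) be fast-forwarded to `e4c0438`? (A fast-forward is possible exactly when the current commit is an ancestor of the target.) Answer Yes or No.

A fast-forward from a837101 to e4c0438 is possible iff a837101 is an ancestor of e4c0438.
Ancestors of e4c0438: {07bbe23, 8ad62dc, e03a805, e4c0438}.
a837101 is not among them, so fast-forward is not possible.

No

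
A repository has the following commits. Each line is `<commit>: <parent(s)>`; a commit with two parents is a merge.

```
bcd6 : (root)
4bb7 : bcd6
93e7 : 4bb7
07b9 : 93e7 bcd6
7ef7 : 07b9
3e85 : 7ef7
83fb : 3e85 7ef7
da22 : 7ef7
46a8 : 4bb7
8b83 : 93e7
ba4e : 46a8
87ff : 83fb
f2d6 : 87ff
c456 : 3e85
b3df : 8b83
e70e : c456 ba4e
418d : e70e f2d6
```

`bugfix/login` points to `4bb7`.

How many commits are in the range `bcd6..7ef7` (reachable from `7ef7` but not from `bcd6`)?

Reachable from 7ef7: {07b9, 4bb7, 7ef7, 93e7, bcd6}.
Reachable from bcd6: {bcd6}.
In 7ef7's history but not bcd6's: {07b9, 4bb7, 7ef7, 93e7} — 4 commits.

4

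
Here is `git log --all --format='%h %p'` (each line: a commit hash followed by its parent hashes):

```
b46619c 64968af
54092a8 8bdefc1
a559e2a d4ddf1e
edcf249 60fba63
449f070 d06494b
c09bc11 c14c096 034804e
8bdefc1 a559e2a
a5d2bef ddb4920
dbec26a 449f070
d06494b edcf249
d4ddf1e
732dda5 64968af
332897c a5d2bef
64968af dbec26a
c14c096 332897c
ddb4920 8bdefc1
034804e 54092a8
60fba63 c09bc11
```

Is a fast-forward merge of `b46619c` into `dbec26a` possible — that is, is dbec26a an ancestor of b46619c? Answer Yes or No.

Yes

A fast-forward from dbec26a to b46619c is possible iff dbec26a is an ancestor of b46619c.
Ancestors of b46619c: {034804e, 332897c, 449f070, 54092a8, 60fba63, 64968af, 8bdefc1, a559e2a, a5d2bef, b46619c, c09bc11, c14c096, d06494b, d4ddf1e, dbec26a, ddb4920, edcf249}.
dbec26a is among them, so fast-forward is possible.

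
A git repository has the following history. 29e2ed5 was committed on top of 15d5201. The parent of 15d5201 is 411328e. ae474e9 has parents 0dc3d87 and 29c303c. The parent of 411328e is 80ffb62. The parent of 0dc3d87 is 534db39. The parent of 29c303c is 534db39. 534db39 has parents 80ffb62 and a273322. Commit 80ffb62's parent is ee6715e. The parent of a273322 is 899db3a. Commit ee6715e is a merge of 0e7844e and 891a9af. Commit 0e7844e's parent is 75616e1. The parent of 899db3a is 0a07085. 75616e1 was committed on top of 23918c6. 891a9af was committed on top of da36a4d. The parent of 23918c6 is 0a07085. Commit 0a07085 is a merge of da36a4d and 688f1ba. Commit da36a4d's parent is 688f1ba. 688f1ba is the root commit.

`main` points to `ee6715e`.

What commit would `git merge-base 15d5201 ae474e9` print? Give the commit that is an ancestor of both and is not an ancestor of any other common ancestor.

Ancestors of 15d5201: {0a07085, 0e7844e, 15d5201, 23918c6, 411328e, 688f1ba, 75616e1, 80ffb62, 891a9af, da36a4d, ee6715e}.
Ancestors of ae474e9: {0a07085, 0dc3d87, 0e7844e, 23918c6, 29c303c, 534db39, 688f1ba, 75616e1, 80ffb62, 891a9af, 899db3a, a273322, ae474e9, da36a4d, ee6715e}.
Common ancestors: {0a07085, 0e7844e, 23918c6, 688f1ba, 75616e1, 80ffb62, 891a9af, da36a4d, ee6715e}.
Among these, 80ffb62 is not an ancestor of any other common ancestor — it is the merge base.

80ffb62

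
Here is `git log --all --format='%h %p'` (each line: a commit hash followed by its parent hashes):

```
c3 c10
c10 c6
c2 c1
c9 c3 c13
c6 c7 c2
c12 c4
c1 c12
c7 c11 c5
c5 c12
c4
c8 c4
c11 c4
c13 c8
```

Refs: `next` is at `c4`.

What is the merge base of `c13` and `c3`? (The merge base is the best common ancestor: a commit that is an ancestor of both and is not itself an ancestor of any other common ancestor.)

c4

Ancestors of c13: {c13, c4, c8}.
Ancestors of c3: {c1, c10, c11, c12, c2, c3, c4, c5, c6, c7}.
Common ancestors: {c4}.
The only common ancestor is c4, so it is the merge base.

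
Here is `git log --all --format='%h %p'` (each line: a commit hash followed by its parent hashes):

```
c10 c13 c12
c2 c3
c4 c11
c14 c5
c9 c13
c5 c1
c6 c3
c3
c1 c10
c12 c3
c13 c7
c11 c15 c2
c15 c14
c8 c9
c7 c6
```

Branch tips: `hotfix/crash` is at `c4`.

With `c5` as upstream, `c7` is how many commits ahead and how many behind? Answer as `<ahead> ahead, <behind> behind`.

0 ahead, 5 behind

Reachable from c7: {c3, c6, c7}.
Reachable from c5: {c1, c10, c12, c13, c3, c5, c6, c7}.
Only in c7's history (ahead): {} — 0.
Only in c5's history (behind): {c1, c10, c12, c13, c5} — 5.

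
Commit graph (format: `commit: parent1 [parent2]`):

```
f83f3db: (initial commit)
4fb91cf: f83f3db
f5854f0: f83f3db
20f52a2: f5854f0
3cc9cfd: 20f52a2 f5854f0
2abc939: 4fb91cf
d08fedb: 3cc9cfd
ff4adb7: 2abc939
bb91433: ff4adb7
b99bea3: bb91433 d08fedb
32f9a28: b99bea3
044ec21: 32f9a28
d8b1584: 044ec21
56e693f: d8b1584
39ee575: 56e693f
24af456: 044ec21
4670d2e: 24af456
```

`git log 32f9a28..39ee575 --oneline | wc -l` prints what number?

4

Reachable from 39ee575: {044ec21, 20f52a2, 2abc939, 32f9a28, 39ee575, 3cc9cfd, 4fb91cf, 56e693f, b99bea3, bb91433, d08fedb, d8b1584, f5854f0, f83f3db, ff4adb7}.
Reachable from 32f9a28: {20f52a2, 2abc939, 32f9a28, 3cc9cfd, 4fb91cf, b99bea3, bb91433, d08fedb, f5854f0, f83f3db, ff4adb7}.
In 39ee575's history but not 32f9a28's: {044ec21, 39ee575, 56e693f, d8b1584} — 4 commits.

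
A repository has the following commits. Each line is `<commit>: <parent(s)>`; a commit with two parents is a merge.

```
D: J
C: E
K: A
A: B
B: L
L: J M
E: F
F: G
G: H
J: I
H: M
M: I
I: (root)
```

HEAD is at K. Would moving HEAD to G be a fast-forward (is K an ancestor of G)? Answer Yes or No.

No

A fast-forward from K to G is possible iff K is an ancestor of G.
Ancestors of G: {G, H, I, M}.
K is not among them, so fast-forward is not possible.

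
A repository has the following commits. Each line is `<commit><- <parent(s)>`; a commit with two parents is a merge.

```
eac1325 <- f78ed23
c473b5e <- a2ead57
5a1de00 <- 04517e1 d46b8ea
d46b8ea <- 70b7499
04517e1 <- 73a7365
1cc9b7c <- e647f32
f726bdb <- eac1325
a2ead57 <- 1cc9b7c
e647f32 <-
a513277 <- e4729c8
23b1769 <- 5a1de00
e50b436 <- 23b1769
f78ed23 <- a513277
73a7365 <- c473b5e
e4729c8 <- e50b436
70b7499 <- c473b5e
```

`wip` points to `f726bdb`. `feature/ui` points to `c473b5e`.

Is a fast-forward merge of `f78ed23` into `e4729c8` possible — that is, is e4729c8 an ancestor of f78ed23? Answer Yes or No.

Yes

A fast-forward from e4729c8 to f78ed23 is possible iff e4729c8 is an ancestor of f78ed23.
Ancestors of f78ed23: {04517e1, 1cc9b7c, 23b1769, 5a1de00, 70b7499, 73a7365, a2ead57, a513277, c473b5e, d46b8ea, e4729c8, e50b436, e647f32, f78ed23}.
e4729c8 is among them, so fast-forward is possible.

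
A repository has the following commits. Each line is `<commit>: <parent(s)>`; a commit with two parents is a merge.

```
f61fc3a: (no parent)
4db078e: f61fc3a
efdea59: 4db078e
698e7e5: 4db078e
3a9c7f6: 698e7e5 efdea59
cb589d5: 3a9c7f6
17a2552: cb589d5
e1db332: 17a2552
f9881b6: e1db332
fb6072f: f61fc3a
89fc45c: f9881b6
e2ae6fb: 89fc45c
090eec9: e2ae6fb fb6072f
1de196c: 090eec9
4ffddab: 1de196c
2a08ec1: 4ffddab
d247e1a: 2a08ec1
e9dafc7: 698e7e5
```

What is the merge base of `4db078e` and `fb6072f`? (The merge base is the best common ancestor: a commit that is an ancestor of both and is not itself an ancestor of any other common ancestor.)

Ancestors of 4db078e: {4db078e, f61fc3a}.
Ancestors of fb6072f: {f61fc3a, fb6072f}.
Common ancestors: {f61fc3a}.
The only common ancestor is f61fc3a, so it is the merge base.

f61fc3a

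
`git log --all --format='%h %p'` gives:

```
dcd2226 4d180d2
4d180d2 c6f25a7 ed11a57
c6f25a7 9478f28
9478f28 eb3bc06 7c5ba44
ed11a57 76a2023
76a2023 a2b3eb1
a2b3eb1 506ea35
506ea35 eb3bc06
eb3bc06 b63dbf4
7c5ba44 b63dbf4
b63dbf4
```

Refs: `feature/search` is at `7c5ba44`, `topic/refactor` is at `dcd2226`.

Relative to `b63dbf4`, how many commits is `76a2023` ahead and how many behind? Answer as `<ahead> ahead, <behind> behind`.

Reachable from 76a2023: {506ea35, 76a2023, a2b3eb1, b63dbf4, eb3bc06}.
Reachable from b63dbf4: {b63dbf4}.
Only in 76a2023's history (ahead): {506ea35, 76a2023, a2b3eb1, eb3bc06} — 4.
Only in b63dbf4's history (behind): {} — 0.

4 ahead, 0 behind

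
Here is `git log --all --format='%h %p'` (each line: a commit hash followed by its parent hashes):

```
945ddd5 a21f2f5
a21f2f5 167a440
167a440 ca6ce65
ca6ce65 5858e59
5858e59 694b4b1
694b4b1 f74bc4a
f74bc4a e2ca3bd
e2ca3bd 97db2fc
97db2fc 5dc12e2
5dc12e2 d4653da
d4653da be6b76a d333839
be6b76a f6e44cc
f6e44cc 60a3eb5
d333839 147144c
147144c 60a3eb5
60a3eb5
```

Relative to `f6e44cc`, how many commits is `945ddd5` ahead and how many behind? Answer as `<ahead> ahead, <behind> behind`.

Reachable from 945ddd5: {147144c, 167a440, 5858e59, 5dc12e2, 60a3eb5, 694b4b1, 945ddd5, 97db2fc, a21f2f5, be6b76a, ca6ce65, d333839, d4653da, e2ca3bd, f6e44cc, f74bc4a}.
Reachable from f6e44cc: {60a3eb5, f6e44cc}.
Only in 945ddd5's history (ahead): {147144c, 167a440, 5858e59, 5dc12e2, 694b4b1, 945ddd5, 97db2fc, a21f2f5, be6b76a, ca6ce65, d333839, d4653da, e2ca3bd, f74bc4a} — 14.
Only in f6e44cc's history (behind): {} — 0.

14 ahead, 0 behind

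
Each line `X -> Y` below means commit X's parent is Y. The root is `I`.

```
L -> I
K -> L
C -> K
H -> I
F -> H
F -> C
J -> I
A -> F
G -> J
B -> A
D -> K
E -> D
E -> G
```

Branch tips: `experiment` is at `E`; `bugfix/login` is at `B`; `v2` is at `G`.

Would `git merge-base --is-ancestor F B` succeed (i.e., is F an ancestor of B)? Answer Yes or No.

Ancestors of B (commits reachable by following parents): {A, B, C, F, H, I, K, L}.
F is in that set, so it is an ancestor of B.

Yes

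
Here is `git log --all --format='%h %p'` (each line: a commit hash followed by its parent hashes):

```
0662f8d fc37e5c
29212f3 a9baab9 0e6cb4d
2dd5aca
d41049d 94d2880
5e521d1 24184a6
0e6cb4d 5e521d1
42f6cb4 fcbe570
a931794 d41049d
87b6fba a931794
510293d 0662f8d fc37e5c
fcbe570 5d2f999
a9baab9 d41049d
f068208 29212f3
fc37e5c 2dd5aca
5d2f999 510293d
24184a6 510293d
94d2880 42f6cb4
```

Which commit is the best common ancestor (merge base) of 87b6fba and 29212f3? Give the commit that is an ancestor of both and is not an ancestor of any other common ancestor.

Ancestors of 87b6fba: {0662f8d, 2dd5aca, 42f6cb4, 510293d, 5d2f999, 87b6fba, 94d2880, a931794, d41049d, fc37e5c, fcbe570}.
Ancestors of 29212f3: {0662f8d, 0e6cb4d, 24184a6, 29212f3, 2dd5aca, 42f6cb4, 510293d, 5d2f999, 5e521d1, 94d2880, a9baab9, d41049d, fc37e5c, fcbe570}.
Common ancestors: {0662f8d, 2dd5aca, 42f6cb4, 510293d, 5d2f999, 94d2880, d41049d, fc37e5c, fcbe570}.
Among these, d41049d is not an ancestor of any other common ancestor — it is the merge base.

d41049d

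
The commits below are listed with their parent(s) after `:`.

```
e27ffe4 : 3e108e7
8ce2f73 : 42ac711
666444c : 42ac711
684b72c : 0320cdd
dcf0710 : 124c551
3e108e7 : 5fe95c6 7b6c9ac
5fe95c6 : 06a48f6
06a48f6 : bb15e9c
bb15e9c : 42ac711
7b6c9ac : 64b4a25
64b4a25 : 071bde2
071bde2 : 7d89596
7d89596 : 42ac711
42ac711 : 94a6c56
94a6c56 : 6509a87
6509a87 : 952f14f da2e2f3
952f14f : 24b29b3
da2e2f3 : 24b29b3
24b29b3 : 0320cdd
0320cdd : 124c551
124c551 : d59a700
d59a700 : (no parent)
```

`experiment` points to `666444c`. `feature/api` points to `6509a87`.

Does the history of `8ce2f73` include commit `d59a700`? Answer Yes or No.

Ancestors of 8ce2f73 (commits reachable by following parents): {0320cdd, 124c551, 24b29b3, 42ac711, 6509a87, 8ce2f73, 94a6c56, 952f14f, d59a700, da2e2f3}.
d59a700 is in that set, so it is an ancestor of 8ce2f73.

Yes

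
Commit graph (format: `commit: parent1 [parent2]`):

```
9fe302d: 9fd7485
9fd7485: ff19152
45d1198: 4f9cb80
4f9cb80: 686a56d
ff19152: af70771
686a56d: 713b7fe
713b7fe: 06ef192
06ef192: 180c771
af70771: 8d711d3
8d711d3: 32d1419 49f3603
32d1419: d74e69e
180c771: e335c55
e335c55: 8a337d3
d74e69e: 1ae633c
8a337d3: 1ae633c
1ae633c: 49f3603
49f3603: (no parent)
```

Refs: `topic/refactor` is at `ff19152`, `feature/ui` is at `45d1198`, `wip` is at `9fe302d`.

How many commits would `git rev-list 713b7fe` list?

Walking parent pointers from 713b7fe: reachable set = {06ef192, 180c771, 1ae633c, 49f3603, 713b7fe, 8a337d3, e335c55}.
That is 7 commits.

7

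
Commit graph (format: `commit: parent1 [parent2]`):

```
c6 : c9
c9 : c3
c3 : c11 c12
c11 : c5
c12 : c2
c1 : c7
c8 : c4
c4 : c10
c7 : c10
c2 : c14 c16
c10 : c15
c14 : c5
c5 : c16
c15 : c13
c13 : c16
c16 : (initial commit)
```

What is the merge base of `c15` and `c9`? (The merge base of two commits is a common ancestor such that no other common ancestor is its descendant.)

c16

Ancestors of c15: {c13, c15, c16}.
Ancestors of c9: {c11, c12, c14, c16, c2, c3, c5, c9}.
Common ancestors: {c16}.
The only common ancestor is c16, so it is the merge base.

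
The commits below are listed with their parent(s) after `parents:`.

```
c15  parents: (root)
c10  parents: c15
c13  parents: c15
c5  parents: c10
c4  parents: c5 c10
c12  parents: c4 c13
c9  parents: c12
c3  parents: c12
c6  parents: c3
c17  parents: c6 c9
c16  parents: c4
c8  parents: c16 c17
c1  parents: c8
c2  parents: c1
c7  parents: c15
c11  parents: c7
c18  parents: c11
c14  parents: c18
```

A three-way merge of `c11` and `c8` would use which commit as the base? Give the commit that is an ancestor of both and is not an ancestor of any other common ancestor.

c15

Ancestors of c11: {c11, c15, c7}.
Ancestors of c8: {c10, c12, c13, c15, c16, c17, c3, c4, c5, c6, c8, c9}.
Common ancestors: {c15}.
The only common ancestor is c15, so it is the merge base.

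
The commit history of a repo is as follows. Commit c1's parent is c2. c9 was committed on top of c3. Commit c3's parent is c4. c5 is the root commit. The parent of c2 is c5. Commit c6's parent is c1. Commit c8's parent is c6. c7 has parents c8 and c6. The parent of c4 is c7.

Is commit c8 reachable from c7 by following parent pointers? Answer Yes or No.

Yes

Ancestors of c7 (commits reachable by following parents): {c1, c2, c5, c6, c7, c8}.
c8 is in that set, so it is an ancestor of c7.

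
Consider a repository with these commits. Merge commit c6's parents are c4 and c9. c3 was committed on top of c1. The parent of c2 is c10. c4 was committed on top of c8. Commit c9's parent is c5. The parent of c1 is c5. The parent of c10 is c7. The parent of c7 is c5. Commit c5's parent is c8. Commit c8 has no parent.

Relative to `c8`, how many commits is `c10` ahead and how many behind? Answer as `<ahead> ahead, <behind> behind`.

3 ahead, 0 behind

Reachable from c10: {c10, c5, c7, c8}.
Reachable from c8: {c8}.
Only in c10's history (ahead): {c10, c5, c7} — 3.
Only in c8's history (behind): {} — 0.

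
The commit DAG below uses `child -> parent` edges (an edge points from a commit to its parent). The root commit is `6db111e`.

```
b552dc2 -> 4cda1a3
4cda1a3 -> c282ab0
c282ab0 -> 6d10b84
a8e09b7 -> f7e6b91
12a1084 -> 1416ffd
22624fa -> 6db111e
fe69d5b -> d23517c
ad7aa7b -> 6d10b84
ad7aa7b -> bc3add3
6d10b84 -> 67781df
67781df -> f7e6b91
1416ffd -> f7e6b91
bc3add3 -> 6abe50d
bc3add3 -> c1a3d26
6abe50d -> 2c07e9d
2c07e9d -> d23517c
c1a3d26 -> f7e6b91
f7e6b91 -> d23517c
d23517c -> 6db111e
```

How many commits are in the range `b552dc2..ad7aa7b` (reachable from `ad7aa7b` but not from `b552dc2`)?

5

Reachable from ad7aa7b: {2c07e9d, 67781df, 6abe50d, 6d10b84, 6db111e, ad7aa7b, bc3add3, c1a3d26, d23517c, f7e6b91}.
Reachable from b552dc2: {4cda1a3, 67781df, 6d10b84, 6db111e, b552dc2, c282ab0, d23517c, f7e6b91}.
In ad7aa7b's history but not b552dc2's: {2c07e9d, 6abe50d, ad7aa7b, bc3add3, c1a3d26} — 5 commits.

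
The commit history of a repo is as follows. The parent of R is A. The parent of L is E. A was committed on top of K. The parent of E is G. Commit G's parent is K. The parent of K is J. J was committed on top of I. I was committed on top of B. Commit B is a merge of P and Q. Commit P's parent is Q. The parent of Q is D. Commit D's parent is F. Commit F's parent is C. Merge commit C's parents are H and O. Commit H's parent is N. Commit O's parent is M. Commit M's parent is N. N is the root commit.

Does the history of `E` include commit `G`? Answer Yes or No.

Ancestors of E (commits reachable by following parents): {B, C, D, E, F, G, H, I, J, K, M, N, O, P, Q}.
G is in that set, so it is an ancestor of E.

Yes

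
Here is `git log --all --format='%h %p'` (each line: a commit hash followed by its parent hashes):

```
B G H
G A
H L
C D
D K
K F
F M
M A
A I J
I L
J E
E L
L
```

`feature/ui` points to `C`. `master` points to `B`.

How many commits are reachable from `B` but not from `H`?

Reachable from B: {A, B, E, G, H, I, J, L}.
Reachable from H: {H, L}.
In B's history but not H's: {A, B, E, G, I, J} — 6 commits.

6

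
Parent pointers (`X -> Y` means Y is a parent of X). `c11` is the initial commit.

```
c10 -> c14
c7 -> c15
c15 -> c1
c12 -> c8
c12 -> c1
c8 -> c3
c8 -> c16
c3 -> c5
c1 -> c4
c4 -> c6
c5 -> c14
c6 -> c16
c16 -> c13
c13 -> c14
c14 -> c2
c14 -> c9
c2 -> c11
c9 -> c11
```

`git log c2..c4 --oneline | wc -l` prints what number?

Reachable from c4: {c11, c13, c14, c16, c2, c4, c6, c9}.
Reachable from c2: {c11, c2}.
In c4's history but not c2's: {c13, c14, c16, c4, c6, c9} — 6 commits.

6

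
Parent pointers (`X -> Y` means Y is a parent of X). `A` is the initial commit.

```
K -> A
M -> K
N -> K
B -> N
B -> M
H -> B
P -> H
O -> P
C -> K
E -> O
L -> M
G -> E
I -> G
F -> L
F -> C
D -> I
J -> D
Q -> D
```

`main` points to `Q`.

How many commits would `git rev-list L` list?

Walking parent pointers from L: reachable set = {A, K, L, M}.
That is 4 commits.

4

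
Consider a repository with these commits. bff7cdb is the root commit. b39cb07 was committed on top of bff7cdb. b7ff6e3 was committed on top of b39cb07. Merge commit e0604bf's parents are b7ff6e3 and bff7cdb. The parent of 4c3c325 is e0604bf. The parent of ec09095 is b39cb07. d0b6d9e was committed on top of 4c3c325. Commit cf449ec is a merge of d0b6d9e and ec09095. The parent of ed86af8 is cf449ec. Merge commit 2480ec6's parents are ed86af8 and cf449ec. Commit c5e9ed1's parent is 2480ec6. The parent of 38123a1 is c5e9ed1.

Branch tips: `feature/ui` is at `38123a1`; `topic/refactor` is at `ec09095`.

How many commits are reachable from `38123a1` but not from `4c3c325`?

Reachable from 38123a1: {2480ec6, 38123a1, 4c3c325, b39cb07, b7ff6e3, bff7cdb, c5e9ed1, cf449ec, d0b6d9e, e0604bf, ec09095, ed86af8}.
Reachable from 4c3c325: {4c3c325, b39cb07, b7ff6e3, bff7cdb, e0604bf}.
In 38123a1's history but not 4c3c325's: {2480ec6, 38123a1, c5e9ed1, cf449ec, d0b6d9e, ec09095, ed86af8} — 7 commits.

7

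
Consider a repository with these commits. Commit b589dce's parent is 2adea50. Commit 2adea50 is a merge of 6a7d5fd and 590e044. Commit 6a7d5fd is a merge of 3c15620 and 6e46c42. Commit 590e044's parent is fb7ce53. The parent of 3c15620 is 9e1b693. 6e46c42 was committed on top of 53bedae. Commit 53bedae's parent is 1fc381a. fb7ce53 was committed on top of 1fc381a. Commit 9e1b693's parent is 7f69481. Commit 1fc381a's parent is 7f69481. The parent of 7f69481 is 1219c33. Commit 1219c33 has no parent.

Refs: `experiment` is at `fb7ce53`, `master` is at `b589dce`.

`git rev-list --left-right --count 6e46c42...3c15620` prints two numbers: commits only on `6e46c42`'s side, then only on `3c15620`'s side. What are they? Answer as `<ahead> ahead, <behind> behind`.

3 ahead, 2 behind

Reachable from 6e46c42: {1219c33, 1fc381a, 53bedae, 6e46c42, 7f69481}.
Reachable from 3c15620: {1219c33, 3c15620, 7f69481, 9e1b693}.
Only in 6e46c42's history (ahead): {1fc381a, 53bedae, 6e46c42} — 3.
Only in 3c15620's history (behind): {3c15620, 9e1b693} — 2.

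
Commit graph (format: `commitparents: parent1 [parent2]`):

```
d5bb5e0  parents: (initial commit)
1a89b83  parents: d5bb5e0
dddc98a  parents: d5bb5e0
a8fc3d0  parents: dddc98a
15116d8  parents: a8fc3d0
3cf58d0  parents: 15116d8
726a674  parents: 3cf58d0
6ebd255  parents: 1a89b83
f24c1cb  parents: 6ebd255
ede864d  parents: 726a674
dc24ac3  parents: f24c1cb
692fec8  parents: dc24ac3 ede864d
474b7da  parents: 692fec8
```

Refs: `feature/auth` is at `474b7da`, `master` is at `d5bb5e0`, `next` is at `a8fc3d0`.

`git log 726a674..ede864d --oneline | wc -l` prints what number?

1

Reachable from ede864d: {15116d8, 3cf58d0, 726a674, a8fc3d0, d5bb5e0, dddc98a, ede864d}.
Reachable from 726a674: {15116d8, 3cf58d0, 726a674, a8fc3d0, d5bb5e0, dddc98a}.
In ede864d's history but not 726a674's: {ede864d} — 1 commit.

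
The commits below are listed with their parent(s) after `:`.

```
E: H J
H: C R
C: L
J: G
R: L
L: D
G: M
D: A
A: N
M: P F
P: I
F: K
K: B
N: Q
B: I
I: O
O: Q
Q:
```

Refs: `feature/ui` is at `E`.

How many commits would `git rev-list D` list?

Walking parent pointers from D: reachable set = {A, D, N, Q}.
That is 4 commits.

4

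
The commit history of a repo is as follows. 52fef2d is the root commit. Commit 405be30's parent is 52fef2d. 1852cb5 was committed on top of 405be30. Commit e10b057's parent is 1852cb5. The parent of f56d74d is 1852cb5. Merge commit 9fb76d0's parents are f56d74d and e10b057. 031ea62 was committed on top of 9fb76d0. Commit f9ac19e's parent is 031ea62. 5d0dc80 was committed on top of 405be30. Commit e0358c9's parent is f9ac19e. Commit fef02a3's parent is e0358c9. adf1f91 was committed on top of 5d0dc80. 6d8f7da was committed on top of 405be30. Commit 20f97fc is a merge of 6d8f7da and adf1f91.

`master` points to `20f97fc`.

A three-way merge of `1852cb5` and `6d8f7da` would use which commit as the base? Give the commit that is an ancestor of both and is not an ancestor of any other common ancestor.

Ancestors of 1852cb5: {1852cb5, 405be30, 52fef2d}.
Ancestors of 6d8f7da: {405be30, 52fef2d, 6d8f7da}.
Common ancestors: {405be30, 52fef2d}.
Among these, 405be30 is not an ancestor of any other common ancestor — it is the merge base.

405be30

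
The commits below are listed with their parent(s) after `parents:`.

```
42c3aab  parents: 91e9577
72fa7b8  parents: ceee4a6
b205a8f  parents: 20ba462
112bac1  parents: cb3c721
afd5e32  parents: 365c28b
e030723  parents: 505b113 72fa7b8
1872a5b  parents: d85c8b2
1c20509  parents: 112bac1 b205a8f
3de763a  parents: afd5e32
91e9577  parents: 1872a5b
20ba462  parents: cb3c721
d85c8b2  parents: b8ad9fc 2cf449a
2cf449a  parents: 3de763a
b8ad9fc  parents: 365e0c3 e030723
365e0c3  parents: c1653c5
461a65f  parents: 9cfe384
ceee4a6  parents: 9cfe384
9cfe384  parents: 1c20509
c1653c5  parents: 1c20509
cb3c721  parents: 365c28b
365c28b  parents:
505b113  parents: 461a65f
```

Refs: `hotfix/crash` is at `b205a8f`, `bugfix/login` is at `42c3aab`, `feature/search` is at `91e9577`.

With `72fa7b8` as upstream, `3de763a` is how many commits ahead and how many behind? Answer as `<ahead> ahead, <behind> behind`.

2 ahead, 8 behind

Reachable from 3de763a: {365c28b, 3de763a, afd5e32}.
Reachable from 72fa7b8: {112bac1, 1c20509, 20ba462, 365c28b, 72fa7b8, 9cfe384, b205a8f, cb3c721, ceee4a6}.
Only in 3de763a's history (ahead): {3de763a, afd5e32} — 2.
Only in 72fa7b8's history (behind): {112bac1, 1c20509, 20ba462, 72fa7b8, 9cfe384, b205a8f, cb3c721, ceee4a6} — 8.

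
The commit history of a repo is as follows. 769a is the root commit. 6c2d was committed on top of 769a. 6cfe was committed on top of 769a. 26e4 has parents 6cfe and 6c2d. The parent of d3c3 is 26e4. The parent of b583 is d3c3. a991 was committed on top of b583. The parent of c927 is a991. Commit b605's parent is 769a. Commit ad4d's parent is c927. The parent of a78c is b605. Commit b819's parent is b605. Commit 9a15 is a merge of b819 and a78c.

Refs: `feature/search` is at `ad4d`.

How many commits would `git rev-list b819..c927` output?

Reachable from c927: {26e4, 6c2d, 6cfe, 769a, a991, b583, c927, d3c3}.
Reachable from b819: {769a, b605, b819}.
In c927's history but not b819's: {26e4, 6c2d, 6cfe, a991, b583, c927, d3c3} — 7 commits.

7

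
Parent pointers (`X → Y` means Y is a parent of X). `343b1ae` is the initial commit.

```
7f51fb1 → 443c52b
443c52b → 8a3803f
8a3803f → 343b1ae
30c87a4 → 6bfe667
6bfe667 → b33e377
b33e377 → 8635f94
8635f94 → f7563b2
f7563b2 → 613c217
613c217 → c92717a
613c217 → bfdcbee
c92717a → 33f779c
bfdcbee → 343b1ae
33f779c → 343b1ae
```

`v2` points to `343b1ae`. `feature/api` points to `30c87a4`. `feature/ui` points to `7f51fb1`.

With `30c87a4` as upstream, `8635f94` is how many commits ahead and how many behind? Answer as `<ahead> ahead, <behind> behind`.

0 ahead, 3 behind

Reachable from 8635f94: {33f779c, 343b1ae, 613c217, 8635f94, bfdcbee, c92717a, f7563b2}.
Reachable from 30c87a4: {30c87a4, 33f779c, 343b1ae, 613c217, 6bfe667, 8635f94, b33e377, bfdcbee, c92717a, f7563b2}.
Only in 8635f94's history (ahead): {} — 0.
Only in 30c87a4's history (behind): {30c87a4, 6bfe667, b33e377} — 3.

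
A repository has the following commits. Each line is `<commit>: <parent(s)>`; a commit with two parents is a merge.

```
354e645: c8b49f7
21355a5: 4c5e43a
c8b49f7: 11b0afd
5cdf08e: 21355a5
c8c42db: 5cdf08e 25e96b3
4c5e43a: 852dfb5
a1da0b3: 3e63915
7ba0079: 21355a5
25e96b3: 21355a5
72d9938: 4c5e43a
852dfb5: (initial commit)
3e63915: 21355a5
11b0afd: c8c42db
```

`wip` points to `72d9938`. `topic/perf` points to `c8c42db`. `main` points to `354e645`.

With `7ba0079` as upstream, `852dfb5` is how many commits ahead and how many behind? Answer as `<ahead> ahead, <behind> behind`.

0 ahead, 3 behind

Reachable from 852dfb5: {852dfb5}.
Reachable from 7ba0079: {21355a5, 4c5e43a, 7ba0079, 852dfb5}.
Only in 852dfb5's history (ahead): {} — 0.
Only in 7ba0079's history (behind): {21355a5, 4c5e43a, 7ba0079} — 3.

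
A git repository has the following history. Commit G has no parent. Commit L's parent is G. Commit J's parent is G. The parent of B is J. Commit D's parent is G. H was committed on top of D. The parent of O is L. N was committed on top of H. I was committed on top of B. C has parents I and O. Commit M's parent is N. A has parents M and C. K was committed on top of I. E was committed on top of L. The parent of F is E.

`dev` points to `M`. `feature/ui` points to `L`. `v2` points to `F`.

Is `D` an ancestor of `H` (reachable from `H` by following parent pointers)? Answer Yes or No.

Yes

Ancestors of H (commits reachable by following parents): {D, G, H}.
D is in that set, so it is an ancestor of H.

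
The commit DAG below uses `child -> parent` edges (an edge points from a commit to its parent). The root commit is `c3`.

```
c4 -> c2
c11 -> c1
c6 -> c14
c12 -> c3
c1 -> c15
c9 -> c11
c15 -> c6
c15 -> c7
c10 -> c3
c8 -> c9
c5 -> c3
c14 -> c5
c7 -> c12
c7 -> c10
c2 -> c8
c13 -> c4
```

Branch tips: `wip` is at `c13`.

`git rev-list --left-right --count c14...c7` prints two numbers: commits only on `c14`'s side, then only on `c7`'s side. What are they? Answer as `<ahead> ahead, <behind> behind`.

2 ahead, 3 behind

Reachable from c14: {c14, c3, c5}.
Reachable from c7: {c10, c12, c3, c7}.
Only in c14's history (ahead): {c14, c5} — 2.
Only in c7's history (behind): {c10, c12, c7} — 3.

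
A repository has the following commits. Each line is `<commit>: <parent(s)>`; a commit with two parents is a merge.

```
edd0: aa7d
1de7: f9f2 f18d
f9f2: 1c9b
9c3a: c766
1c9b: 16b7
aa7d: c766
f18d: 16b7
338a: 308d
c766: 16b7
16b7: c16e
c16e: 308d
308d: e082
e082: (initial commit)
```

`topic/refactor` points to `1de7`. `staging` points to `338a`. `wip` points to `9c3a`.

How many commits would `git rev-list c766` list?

Walking parent pointers from c766: reachable set = {16b7, 308d, c16e, c766, e082}.
That is 5 commits.

5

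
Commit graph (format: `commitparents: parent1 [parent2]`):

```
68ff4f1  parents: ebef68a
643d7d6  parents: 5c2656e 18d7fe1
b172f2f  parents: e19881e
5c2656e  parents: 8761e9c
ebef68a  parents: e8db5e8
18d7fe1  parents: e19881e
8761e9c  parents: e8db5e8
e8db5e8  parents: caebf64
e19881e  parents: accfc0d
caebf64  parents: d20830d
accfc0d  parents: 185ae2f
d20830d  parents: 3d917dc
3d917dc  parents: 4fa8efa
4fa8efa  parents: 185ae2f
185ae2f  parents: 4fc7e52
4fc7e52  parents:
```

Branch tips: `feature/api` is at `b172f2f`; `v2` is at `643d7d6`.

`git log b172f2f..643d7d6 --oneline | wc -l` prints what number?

9

Reachable from 643d7d6: {185ae2f, 18d7fe1, 3d917dc, 4fa8efa, 4fc7e52, 5c2656e, 643d7d6, 8761e9c, accfc0d, caebf64, d20830d, e19881e, e8db5e8}.
Reachable from b172f2f: {185ae2f, 4fc7e52, accfc0d, b172f2f, e19881e}.
In 643d7d6's history but not b172f2f's: {18d7fe1, 3d917dc, 4fa8efa, 5c2656e, 643d7d6, 8761e9c, caebf64, d20830d, e8db5e8} — 9 commits.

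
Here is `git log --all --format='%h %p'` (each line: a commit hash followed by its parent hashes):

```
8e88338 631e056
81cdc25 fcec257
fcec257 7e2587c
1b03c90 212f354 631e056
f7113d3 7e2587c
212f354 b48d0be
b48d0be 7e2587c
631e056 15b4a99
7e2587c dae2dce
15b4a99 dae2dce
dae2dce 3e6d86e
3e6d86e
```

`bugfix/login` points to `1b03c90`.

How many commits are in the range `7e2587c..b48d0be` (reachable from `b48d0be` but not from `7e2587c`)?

1

Reachable from b48d0be: {3e6d86e, 7e2587c, b48d0be, dae2dce}.
Reachable from 7e2587c: {3e6d86e, 7e2587c, dae2dce}.
In b48d0be's history but not 7e2587c's: {b48d0be} — 1 commit.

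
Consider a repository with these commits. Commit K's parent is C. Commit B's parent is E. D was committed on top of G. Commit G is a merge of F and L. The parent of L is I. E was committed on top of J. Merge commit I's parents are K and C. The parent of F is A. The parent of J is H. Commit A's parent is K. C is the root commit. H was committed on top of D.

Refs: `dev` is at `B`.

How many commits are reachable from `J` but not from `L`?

6

Reachable from J: {A, C, D, F, G, H, I, J, K, L}.
Reachable from L: {C, I, K, L}.
In J's history but not L's: {A, D, F, G, H, J} — 6 commits.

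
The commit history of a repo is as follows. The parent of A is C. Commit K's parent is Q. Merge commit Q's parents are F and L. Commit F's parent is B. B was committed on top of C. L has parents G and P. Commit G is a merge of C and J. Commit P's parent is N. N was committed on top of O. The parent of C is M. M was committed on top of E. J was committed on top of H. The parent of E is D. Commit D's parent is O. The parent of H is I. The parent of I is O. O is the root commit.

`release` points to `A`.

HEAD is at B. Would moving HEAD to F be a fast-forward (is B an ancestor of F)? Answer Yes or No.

A fast-forward from B to F is possible iff B is an ancestor of F.
Ancestors of F: {B, C, D, E, F, M, O}.
B is among them, so fast-forward is possible.

Yes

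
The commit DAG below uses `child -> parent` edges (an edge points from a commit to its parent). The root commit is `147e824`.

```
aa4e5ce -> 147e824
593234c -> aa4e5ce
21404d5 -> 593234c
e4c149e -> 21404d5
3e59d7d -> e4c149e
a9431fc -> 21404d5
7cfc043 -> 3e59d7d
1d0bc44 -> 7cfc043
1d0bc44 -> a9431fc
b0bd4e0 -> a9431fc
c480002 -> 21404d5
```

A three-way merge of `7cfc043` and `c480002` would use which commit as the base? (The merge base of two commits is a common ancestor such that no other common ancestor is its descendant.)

21404d5

Ancestors of 7cfc043: {147e824, 21404d5, 3e59d7d, 593234c, 7cfc043, aa4e5ce, e4c149e}.
Ancestors of c480002: {147e824, 21404d5, 593234c, aa4e5ce, c480002}.
Common ancestors: {147e824, 21404d5, 593234c, aa4e5ce}.
Among these, 21404d5 is not an ancestor of any other common ancestor — it is the merge base.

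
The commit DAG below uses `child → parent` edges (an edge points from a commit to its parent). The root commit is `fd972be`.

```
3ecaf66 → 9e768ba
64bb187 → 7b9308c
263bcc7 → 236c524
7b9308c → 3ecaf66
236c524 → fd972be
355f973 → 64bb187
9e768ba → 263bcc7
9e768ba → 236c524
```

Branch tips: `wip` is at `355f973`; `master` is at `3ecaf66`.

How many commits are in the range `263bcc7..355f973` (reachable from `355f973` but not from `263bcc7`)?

Reachable from 355f973: {236c524, 263bcc7, 355f973, 3ecaf66, 64bb187, 7b9308c, 9e768ba, fd972be}.
Reachable from 263bcc7: {236c524, 263bcc7, fd972be}.
In 355f973's history but not 263bcc7's: {355f973, 3ecaf66, 64bb187, 7b9308c, 9e768ba} — 5 commits.

5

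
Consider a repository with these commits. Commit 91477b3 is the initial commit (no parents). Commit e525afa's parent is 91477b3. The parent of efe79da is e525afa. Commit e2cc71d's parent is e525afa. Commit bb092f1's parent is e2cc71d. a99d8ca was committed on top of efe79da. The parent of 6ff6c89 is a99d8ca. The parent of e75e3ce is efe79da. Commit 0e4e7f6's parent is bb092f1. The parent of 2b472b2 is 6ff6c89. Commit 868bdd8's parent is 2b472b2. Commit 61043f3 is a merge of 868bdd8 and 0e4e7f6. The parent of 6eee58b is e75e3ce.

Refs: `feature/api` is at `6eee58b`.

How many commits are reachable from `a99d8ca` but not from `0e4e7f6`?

2

Reachable from a99d8ca: {91477b3, a99d8ca, e525afa, efe79da}.
Reachable from 0e4e7f6: {0e4e7f6, 91477b3, bb092f1, e2cc71d, e525afa}.
In a99d8ca's history but not 0e4e7f6's: {a99d8ca, efe79da} — 2 commits.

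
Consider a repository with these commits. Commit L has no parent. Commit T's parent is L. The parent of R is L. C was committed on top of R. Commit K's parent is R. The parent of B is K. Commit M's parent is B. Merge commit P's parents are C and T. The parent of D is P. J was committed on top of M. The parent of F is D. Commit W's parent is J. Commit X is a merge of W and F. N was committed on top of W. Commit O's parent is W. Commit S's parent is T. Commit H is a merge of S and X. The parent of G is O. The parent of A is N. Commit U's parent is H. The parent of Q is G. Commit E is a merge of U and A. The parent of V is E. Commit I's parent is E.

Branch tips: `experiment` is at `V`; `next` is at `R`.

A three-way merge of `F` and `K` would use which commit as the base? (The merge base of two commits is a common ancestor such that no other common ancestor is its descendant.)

R

Ancestors of F: {C, D, F, L, P, R, T}.
Ancestors of K: {K, L, R}.
Common ancestors: {L, R}.
Among these, R is not an ancestor of any other common ancestor — it is the merge base.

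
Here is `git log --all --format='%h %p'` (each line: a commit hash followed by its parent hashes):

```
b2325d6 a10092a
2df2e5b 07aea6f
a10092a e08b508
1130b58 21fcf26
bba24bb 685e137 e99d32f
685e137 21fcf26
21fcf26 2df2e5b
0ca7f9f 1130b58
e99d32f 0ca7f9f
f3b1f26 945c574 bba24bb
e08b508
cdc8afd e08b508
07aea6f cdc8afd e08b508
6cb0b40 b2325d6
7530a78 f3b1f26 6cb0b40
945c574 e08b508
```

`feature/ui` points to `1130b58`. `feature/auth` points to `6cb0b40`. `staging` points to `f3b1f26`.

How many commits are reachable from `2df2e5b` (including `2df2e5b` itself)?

4

Walking parent pointers from 2df2e5b: reachable set = {07aea6f, 2df2e5b, cdc8afd, e08b508}.
That is 4 commits.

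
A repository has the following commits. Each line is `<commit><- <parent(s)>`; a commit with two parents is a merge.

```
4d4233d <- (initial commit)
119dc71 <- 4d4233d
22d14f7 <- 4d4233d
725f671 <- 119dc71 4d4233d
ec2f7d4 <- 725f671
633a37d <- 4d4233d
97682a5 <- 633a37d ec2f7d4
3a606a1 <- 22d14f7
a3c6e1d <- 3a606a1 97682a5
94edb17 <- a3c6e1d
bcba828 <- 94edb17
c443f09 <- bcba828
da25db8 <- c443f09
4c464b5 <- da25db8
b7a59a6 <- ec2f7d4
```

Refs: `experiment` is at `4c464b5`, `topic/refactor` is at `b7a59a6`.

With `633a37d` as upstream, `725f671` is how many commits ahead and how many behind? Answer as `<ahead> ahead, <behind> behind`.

Reachable from 725f671: {119dc71, 4d4233d, 725f671}.
Reachable from 633a37d: {4d4233d, 633a37d}.
Only in 725f671's history (ahead): {119dc71, 725f671} — 2.
Only in 633a37d's history (behind): {633a37d} — 1.

2 ahead, 1 behind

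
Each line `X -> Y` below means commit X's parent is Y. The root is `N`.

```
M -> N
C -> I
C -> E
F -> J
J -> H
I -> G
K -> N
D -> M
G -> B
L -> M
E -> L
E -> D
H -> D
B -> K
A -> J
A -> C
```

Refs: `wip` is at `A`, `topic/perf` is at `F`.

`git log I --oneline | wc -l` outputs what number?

Walking parent pointers from I: reachable set = {B, G, I, K, N}.
That is 5 commits.

5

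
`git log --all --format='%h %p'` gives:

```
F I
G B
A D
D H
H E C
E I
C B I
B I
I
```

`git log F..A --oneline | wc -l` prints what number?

Reachable from A: {A, B, C, D, E, H, I}.
Reachable from F: {F, I}.
In A's history but not F's: {A, B, C, D, E, H} — 6 commits.

6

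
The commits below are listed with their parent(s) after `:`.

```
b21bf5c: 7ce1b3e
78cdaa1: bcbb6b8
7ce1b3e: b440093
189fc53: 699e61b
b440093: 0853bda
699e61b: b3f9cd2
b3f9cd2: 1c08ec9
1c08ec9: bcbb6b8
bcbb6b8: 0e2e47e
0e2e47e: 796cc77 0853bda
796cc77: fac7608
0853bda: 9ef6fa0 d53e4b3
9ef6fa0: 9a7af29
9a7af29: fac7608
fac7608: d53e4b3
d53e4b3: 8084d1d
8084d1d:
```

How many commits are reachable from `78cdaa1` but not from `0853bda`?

4

Reachable from 78cdaa1: {0853bda, 0e2e47e, 78cdaa1, 796cc77, 8084d1d, 9a7af29, 9ef6fa0, bcbb6b8, d53e4b3, fac7608}.
Reachable from 0853bda: {0853bda, 8084d1d, 9a7af29, 9ef6fa0, d53e4b3, fac7608}.
In 78cdaa1's history but not 0853bda's: {0e2e47e, 78cdaa1, 796cc77, bcbb6b8} — 4 commits.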